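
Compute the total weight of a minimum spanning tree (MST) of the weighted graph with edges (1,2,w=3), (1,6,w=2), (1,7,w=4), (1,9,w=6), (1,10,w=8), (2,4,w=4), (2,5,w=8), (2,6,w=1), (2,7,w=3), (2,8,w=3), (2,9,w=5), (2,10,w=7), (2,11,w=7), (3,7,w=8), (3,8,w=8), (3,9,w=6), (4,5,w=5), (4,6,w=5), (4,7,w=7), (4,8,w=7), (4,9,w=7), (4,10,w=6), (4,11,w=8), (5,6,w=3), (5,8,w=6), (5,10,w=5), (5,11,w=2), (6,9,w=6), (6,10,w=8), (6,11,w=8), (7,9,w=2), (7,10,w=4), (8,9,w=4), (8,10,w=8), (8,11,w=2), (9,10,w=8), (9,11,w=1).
27 (MST edges: (1,6,w=2), (2,4,w=4), (2,6,w=1), (2,7,w=3), (3,9,w=6), (5,11,w=2), (7,9,w=2), (7,10,w=4), (8,11,w=2), (9,11,w=1); sum of weights 2 + 4 + 1 + 3 + 6 + 2 + 2 + 4 + 2 + 1 = 27)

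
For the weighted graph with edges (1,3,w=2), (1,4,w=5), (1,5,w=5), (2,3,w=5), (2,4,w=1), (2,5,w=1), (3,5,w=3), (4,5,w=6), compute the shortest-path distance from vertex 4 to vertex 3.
5 (path: 4 -> 2 -> 5 -> 3; weights 1 + 1 + 3 = 5)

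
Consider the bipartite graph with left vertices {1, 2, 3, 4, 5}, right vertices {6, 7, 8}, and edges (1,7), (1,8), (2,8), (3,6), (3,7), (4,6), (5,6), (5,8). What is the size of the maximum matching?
3 (matching: (1,8), (3,7), (4,6); upper bound min(|L|,|R|) = min(5,3) = 3)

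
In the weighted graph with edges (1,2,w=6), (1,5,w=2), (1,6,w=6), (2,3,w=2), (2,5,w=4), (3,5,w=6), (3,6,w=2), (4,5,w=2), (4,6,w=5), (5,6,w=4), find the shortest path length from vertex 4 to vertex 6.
5 (path: 4 -> 6; weights 5 = 5)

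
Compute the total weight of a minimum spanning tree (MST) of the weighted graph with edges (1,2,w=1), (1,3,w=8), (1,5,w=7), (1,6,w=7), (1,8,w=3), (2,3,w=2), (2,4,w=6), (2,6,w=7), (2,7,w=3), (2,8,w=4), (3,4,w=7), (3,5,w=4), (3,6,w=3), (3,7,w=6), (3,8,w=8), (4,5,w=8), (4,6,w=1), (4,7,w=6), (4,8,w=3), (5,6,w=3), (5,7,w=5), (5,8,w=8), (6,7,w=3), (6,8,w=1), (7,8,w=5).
14 (MST edges: (1,2,w=1), (1,8,w=3), (2,3,w=2), (2,7,w=3), (4,6,w=1), (5,6,w=3), (6,8,w=1); sum of weights 1 + 3 + 2 + 3 + 1 + 3 + 1 = 14)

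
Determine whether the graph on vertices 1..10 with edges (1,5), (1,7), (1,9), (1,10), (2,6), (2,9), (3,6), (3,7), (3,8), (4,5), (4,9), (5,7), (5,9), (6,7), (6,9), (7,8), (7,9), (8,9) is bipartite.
No (odd cycle of length 3: 5 -> 1 -> 7 -> 5)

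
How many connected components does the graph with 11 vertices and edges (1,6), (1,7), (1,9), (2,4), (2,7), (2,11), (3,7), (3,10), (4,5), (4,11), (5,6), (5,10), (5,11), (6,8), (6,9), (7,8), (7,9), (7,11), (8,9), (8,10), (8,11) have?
1 (components: {1, 2, 3, 4, 5, 6, 7, 8, 9, 10, 11})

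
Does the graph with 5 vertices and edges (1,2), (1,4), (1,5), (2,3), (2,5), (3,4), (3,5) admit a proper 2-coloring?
No (odd cycle of length 3: 2 -> 1 -> 5 -> 2)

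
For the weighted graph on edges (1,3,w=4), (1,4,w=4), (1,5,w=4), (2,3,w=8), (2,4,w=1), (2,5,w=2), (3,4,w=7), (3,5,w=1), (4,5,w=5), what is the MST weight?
8 (MST edges: (1,5,w=4), (2,4,w=1), (2,5,w=2), (3,5,w=1); sum of weights 4 + 1 + 2 + 1 = 8)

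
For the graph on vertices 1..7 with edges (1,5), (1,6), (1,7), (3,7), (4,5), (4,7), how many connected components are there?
2 (components: {1, 3, 4, 5, 6, 7}, {2})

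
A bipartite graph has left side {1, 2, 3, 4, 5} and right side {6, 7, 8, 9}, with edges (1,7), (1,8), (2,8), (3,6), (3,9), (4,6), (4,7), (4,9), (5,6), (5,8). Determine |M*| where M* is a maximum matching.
4 (matching: (1,8), (3,9), (4,7), (5,6); upper bound min(|L|,|R|) = min(5,4) = 4)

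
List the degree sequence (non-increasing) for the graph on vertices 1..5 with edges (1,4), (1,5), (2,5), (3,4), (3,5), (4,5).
[4, 3, 2, 2, 1] (degrees: deg(1)=2, deg(2)=1, deg(3)=2, deg(4)=3, deg(5)=4)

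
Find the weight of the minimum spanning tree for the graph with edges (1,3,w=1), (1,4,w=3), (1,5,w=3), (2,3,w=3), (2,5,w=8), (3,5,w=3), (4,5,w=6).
10 (MST edges: (1,3,w=1), (1,4,w=3), (1,5,w=3), (2,3,w=3); sum of weights 1 + 3 + 3 + 3 = 10)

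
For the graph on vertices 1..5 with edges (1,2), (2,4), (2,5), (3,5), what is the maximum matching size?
2 (matching: (2,4), (3,5); upper bound floor(n/2) = floor(5/2) = 2)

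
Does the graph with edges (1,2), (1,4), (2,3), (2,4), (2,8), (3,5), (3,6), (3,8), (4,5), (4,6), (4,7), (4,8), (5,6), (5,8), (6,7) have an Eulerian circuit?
Yes (the graph is connected and all 8 vertices have even degree)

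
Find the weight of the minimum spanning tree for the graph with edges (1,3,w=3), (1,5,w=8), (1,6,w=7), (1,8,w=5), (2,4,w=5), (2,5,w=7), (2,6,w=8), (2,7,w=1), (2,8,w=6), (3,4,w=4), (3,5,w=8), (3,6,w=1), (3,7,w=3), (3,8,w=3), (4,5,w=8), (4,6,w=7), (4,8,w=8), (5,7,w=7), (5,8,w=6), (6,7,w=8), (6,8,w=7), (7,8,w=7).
21 (MST edges: (1,3,w=3), (2,7,w=1), (3,4,w=4), (3,6,w=1), (3,7,w=3), (3,8,w=3), (5,8,w=6); sum of weights 3 + 1 + 4 + 1 + 3 + 3 + 6 = 21)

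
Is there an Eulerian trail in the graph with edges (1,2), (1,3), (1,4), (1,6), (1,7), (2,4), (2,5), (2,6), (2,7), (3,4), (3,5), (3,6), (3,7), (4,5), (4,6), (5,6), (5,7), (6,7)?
No (6 vertices have odd degree: {1, 2, 3, 4, 5, 7}; Eulerian path requires 0 or 2)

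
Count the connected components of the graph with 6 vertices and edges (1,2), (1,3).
4 (components: {1, 2, 3}, {4}, {5}, {6})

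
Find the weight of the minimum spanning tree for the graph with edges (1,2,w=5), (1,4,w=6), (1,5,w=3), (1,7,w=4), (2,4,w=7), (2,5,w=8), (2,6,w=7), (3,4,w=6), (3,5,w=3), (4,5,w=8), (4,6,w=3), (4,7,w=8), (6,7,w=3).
21 (MST edges: (1,2,w=5), (1,5,w=3), (1,7,w=4), (3,5,w=3), (4,6,w=3), (6,7,w=3); sum of weights 5 + 3 + 4 + 3 + 3 + 3 = 21)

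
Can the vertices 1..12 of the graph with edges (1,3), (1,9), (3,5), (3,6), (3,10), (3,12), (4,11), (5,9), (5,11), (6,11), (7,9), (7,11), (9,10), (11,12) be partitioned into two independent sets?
Yes. Partition: {1, 2, 4, 5, 6, 7, 8, 10, 12}, {3, 9, 11}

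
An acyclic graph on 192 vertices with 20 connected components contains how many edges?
172 (Each of the 20 component trees on V_i vertices has V_i - 1 edges; summing gives V - C = 192 - 20 = 172)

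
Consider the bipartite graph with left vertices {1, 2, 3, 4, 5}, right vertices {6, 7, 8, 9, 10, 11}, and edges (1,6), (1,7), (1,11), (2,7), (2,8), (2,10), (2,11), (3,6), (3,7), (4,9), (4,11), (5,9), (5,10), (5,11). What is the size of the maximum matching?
5 (matching: (1,11), (2,8), (3,7), (4,9), (5,10); upper bound min(|L|,|R|) = min(5,6) = 5)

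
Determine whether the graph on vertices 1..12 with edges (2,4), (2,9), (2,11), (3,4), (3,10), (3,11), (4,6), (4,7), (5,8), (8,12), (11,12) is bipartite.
Yes. Partition: {1, 2, 3, 5, 6, 7, 12}, {4, 8, 9, 10, 11}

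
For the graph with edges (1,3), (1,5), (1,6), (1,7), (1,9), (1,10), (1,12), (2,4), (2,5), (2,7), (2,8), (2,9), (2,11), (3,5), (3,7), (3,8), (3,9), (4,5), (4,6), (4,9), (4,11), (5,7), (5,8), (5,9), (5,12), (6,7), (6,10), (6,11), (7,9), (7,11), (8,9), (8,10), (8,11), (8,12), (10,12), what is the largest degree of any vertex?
8 (attained at vertex 5)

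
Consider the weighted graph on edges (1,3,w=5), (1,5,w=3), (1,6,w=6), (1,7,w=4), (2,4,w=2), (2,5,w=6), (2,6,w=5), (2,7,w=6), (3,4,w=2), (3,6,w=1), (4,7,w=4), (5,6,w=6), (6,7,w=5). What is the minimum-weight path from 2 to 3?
4 (path: 2 -> 4 -> 3; weights 2 + 2 = 4)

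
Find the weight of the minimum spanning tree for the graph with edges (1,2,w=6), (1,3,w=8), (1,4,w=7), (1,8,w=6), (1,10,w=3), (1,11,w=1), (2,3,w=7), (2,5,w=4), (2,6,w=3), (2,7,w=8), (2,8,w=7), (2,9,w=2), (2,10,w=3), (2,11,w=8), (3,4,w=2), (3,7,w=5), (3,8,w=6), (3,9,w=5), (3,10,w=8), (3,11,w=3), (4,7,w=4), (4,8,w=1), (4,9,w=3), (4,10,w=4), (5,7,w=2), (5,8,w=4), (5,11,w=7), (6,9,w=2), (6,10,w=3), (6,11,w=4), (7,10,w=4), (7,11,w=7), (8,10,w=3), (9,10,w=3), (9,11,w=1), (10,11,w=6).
21 (MST edges: (1,10,w=3), (1,11,w=1), (2,5,w=4), (2,9,w=2), (3,4,w=2), (3,11,w=3), (4,8,w=1), (5,7,w=2), (6,9,w=2), (9,11,w=1); sum of weights 3 + 1 + 4 + 2 + 2 + 3 + 1 + 2 + 2 + 1 = 21)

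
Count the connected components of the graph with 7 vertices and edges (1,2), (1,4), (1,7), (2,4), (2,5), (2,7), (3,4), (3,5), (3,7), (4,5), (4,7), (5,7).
2 (components: {1, 2, 3, 4, 5, 7}, {6})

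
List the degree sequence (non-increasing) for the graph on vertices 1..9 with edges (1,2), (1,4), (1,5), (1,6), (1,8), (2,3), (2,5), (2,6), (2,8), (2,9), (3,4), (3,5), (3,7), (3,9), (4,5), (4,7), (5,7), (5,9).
[6, 6, 5, 5, 4, 3, 3, 2, 2] (degrees: deg(1)=5, deg(2)=6, deg(3)=5, deg(4)=4, deg(5)=6, deg(6)=2, deg(7)=3, deg(8)=2, deg(9)=3)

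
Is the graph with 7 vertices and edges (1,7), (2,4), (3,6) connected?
No, it has 4 components: {1, 7}, {2, 4}, {3, 6}, {5}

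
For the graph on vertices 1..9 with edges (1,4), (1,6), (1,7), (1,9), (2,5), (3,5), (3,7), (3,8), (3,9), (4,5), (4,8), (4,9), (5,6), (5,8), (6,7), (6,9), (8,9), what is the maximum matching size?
4 (matching: (1,7), (3,9), (4,8), (5,6); upper bound floor(n/2) = floor(9/2) = 4)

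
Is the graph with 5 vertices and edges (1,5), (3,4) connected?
No, it has 3 components: {1, 5}, {2}, {3, 4}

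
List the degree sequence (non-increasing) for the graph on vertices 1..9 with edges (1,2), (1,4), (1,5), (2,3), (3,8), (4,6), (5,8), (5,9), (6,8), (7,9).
[3, 3, 3, 2, 2, 2, 2, 2, 1] (degrees: deg(1)=3, deg(2)=2, deg(3)=2, deg(4)=2, deg(5)=3, deg(6)=2, deg(7)=1, deg(8)=3, deg(9)=2)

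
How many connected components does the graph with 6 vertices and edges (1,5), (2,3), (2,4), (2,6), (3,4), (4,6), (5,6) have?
1 (components: {1, 2, 3, 4, 5, 6})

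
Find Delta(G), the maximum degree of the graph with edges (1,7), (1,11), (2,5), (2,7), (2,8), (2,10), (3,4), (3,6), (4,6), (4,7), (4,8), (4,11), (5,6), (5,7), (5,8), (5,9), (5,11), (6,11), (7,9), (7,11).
6 (attained at vertices 5, 7)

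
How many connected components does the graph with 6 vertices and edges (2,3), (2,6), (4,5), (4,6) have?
2 (components: {1}, {2, 3, 4, 5, 6})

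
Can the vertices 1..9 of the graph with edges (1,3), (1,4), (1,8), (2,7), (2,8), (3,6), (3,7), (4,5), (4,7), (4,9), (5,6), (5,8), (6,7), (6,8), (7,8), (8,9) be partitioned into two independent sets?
No (odd cycle of length 5: 5 -> 4 -> 1 -> 3 -> 6 -> 5)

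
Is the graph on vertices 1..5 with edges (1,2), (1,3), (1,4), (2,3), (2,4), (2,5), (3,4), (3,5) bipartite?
No (odd cycle of length 3: 2 -> 1 -> 3 -> 2)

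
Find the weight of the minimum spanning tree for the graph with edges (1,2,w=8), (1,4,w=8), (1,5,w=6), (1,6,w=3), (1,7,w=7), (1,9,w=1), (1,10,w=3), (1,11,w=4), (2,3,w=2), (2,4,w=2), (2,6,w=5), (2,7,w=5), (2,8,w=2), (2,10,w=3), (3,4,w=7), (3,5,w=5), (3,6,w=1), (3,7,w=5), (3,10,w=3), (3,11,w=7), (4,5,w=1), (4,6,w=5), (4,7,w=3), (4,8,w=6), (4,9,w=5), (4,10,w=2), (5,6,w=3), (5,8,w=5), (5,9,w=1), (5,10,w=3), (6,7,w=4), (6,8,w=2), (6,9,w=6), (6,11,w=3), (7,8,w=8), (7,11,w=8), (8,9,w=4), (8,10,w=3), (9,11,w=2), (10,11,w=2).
17 (MST edges: (1,9,w=1), (2,3,w=2), (2,4,w=2), (2,8,w=2), (3,6,w=1), (4,5,w=1), (4,7,w=3), (4,10,w=2), (5,9,w=1), (9,11,w=2); sum of weights 1 + 2 + 2 + 2 + 1 + 1 + 3 + 2 + 1 + 2 = 17)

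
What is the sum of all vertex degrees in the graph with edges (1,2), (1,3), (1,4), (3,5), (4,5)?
10 (handshake: sum of degrees = 2|E| = 2 x 5 = 10)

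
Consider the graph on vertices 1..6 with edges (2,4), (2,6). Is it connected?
No, it has 4 components: {1}, {2, 4, 6}, {3}, {5}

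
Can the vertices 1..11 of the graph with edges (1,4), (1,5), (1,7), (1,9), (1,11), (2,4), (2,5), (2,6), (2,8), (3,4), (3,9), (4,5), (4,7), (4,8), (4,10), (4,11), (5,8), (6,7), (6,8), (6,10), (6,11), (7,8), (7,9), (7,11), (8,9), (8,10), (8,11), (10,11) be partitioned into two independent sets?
No (odd cycle of length 3: 11 -> 1 -> 4 -> 11)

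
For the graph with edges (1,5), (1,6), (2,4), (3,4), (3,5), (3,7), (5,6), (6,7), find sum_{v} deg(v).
16 (handshake: sum of degrees = 2|E| = 2 x 8 = 16)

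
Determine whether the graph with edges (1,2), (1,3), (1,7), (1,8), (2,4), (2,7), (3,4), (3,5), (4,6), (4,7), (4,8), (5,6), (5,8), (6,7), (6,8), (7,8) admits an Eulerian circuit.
No (6 vertices have odd degree: {2, 3, 4, 5, 7, 8}; Eulerian circuit requires 0)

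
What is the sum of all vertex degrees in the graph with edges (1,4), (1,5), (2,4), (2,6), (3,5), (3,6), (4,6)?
14 (handshake: sum of degrees = 2|E| = 2 x 7 = 14)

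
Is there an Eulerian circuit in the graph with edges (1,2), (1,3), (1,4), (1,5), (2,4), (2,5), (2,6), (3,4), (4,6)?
Yes (the graph is connected and all 6 vertices have even degree)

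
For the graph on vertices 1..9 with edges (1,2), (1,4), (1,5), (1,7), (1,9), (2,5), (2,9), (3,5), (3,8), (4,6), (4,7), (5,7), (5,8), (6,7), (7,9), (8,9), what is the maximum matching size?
4 (matching: (1,7), (3,5), (4,6), (8,9); upper bound floor(n/2) = floor(9/2) = 4)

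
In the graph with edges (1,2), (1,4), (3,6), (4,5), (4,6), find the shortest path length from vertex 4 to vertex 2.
2 (path: 4 -> 1 -> 2, 2 edges)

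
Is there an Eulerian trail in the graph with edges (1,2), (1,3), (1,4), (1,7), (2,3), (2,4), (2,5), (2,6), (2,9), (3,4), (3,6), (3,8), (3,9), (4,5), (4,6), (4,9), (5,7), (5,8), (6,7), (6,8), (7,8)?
Yes (the graph is connected and exactly 2 vertices have odd degree: {6, 9}; any Eulerian path must start and end at those)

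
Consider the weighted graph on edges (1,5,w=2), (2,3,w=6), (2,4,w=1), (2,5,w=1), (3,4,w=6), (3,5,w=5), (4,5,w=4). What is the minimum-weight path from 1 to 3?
7 (path: 1 -> 5 -> 3; weights 2 + 5 = 7)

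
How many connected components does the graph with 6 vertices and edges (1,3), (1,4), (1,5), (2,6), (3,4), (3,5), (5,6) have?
1 (components: {1, 2, 3, 4, 5, 6})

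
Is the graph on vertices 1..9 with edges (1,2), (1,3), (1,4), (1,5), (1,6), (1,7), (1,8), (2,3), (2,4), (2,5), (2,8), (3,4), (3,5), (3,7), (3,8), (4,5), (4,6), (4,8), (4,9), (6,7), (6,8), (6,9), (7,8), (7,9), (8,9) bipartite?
No (odd cycle of length 3: 5 -> 1 -> 2 -> 5)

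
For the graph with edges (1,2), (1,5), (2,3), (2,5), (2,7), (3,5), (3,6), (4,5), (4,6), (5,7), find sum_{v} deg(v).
20 (handshake: sum of degrees = 2|E| = 2 x 10 = 20)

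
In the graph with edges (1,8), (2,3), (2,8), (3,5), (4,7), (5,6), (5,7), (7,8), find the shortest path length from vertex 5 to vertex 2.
2 (path: 5 -> 3 -> 2, 2 edges)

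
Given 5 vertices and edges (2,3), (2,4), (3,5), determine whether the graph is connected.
No, it has 2 components: {1}, {2, 3, 4, 5}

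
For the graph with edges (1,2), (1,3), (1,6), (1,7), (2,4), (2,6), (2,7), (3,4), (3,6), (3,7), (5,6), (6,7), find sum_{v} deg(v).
24 (handshake: sum of degrees = 2|E| = 2 x 12 = 24)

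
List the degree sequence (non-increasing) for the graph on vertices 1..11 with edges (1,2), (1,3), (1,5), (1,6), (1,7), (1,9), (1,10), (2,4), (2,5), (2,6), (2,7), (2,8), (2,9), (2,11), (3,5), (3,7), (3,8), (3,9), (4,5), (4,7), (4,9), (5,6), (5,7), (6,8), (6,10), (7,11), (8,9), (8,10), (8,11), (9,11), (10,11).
[8, 7, 6, 6, 6, 6, 5, 5, 5, 4, 4] (degrees: deg(1)=7, deg(2)=8, deg(3)=5, deg(4)=4, deg(5)=6, deg(6)=5, deg(7)=6, deg(8)=6, deg(9)=6, deg(10)=4, deg(11)=5)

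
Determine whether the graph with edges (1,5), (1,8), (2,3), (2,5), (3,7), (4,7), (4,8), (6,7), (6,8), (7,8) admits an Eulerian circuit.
Yes (the graph is connected and all 8 vertices have even degree)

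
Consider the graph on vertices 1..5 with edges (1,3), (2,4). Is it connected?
No, it has 3 components: {1, 3}, {2, 4}, {5}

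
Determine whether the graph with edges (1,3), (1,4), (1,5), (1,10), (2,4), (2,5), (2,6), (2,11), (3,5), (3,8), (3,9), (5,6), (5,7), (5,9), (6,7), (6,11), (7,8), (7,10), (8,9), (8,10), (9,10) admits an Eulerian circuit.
Yes (the graph is connected and all 11 vertices have even degree)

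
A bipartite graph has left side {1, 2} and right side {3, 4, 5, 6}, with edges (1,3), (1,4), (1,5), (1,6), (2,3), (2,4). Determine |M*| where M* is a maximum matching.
2 (matching: (1,6), (2,4); upper bound min(|L|,|R|) = min(2,4) = 2)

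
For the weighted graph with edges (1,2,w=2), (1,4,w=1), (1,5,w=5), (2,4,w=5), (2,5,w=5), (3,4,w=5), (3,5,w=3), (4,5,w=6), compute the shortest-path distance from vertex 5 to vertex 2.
5 (path: 5 -> 2; weights 5 = 5)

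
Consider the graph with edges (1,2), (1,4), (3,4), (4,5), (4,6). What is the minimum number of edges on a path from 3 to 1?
2 (path: 3 -> 4 -> 1, 2 edges)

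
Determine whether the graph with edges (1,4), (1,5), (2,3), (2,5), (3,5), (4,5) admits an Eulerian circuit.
Yes (the graph is connected and all 5 vertices have even degree)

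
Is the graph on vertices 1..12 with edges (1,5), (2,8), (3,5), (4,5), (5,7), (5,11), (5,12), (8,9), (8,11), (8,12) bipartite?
Yes. Partition: {1, 2, 3, 4, 6, 7, 9, 10, 11, 12}, {5, 8}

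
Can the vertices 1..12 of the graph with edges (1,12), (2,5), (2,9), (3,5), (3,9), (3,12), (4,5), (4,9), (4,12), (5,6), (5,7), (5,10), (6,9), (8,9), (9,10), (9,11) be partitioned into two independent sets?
Yes. Partition: {1, 2, 3, 4, 6, 7, 8, 10, 11}, {5, 9, 12}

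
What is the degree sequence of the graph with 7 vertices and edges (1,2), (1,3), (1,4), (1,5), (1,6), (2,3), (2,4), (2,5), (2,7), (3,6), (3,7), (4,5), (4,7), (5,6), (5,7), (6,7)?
[5, 5, 5, 5, 4, 4, 4] (degrees: deg(1)=5, deg(2)=5, deg(3)=4, deg(4)=4, deg(5)=5, deg(6)=4, deg(7)=5)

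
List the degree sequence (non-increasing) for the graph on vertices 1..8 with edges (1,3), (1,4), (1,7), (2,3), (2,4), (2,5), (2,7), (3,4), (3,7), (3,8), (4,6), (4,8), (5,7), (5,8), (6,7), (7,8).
[6, 5, 5, 4, 4, 3, 3, 2] (degrees: deg(1)=3, deg(2)=4, deg(3)=5, deg(4)=5, deg(5)=3, deg(6)=2, deg(7)=6, deg(8)=4)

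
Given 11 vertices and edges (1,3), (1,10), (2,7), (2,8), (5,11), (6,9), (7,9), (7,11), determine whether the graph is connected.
No, it has 3 components: {1, 3, 10}, {2, 5, 6, 7, 8, 9, 11}, {4}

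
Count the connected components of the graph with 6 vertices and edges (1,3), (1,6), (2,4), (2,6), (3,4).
2 (components: {1, 2, 3, 4, 6}, {5})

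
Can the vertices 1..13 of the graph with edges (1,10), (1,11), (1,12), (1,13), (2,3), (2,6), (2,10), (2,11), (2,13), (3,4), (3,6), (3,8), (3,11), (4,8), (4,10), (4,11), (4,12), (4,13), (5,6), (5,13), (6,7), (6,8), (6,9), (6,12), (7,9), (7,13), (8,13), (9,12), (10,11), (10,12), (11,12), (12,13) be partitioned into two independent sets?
No (odd cycle of length 3: 13 -> 1 -> 12 -> 13)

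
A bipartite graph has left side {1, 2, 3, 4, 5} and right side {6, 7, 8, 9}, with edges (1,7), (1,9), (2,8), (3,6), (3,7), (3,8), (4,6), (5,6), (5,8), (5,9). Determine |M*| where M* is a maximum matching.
4 (matching: (1,9), (2,8), (3,7), (4,6); upper bound min(|L|,|R|) = min(5,4) = 4)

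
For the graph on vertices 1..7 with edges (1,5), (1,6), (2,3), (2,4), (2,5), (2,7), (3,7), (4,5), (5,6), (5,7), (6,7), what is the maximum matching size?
3 (matching: (2,3), (4,5), (6,7); upper bound floor(n/2) = floor(7/2) = 3)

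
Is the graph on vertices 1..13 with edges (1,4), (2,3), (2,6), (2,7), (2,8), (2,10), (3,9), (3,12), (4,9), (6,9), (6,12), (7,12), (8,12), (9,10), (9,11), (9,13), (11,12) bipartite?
Yes. Partition: {1, 2, 5, 9, 12}, {3, 4, 6, 7, 8, 10, 11, 13}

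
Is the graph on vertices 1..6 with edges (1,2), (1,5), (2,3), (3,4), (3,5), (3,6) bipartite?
Yes. Partition: {1, 3}, {2, 4, 5, 6}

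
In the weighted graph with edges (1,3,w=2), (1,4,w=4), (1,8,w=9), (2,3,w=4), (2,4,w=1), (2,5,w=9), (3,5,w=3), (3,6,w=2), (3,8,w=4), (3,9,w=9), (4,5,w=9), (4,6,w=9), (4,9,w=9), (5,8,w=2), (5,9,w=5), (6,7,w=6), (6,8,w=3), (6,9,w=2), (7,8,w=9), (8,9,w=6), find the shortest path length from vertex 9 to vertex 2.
8 (path: 9 -> 6 -> 3 -> 2; weights 2 + 2 + 4 = 8)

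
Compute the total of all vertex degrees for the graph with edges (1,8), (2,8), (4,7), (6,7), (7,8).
10 (handshake: sum of degrees = 2|E| = 2 x 5 = 10)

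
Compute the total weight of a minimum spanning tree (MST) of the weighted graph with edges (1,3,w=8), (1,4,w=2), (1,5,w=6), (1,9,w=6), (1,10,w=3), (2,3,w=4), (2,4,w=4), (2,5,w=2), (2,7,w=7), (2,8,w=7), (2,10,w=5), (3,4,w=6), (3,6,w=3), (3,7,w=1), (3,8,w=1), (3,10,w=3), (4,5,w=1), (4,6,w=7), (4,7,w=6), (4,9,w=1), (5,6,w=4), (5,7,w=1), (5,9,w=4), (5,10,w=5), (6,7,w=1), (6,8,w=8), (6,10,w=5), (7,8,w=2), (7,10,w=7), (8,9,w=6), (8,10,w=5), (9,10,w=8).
13 (MST edges: (1,4,w=2), (1,10,w=3), (2,5,w=2), (3,7,w=1), (3,8,w=1), (4,5,w=1), (4,9,w=1), (5,7,w=1), (6,7,w=1); sum of weights 2 + 3 + 2 + 1 + 1 + 1 + 1 + 1 + 1 = 13)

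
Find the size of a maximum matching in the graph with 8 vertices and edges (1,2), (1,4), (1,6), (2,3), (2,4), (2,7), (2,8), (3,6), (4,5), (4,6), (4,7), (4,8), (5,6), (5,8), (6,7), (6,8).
4 (matching: (1,6), (2,3), (4,7), (5,8); upper bound floor(n/2) = floor(8/2) = 4)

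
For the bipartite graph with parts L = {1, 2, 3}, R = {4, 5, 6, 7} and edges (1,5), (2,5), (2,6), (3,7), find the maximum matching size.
3 (matching: (1,5), (2,6), (3,7); upper bound min(|L|,|R|) = min(3,4) = 3)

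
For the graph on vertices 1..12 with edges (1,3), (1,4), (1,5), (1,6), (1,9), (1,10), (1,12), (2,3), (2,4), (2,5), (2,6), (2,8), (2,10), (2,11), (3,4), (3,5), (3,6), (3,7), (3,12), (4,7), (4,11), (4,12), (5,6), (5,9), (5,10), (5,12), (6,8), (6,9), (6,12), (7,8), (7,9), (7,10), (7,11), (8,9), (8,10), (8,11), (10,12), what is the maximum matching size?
6 (matching: (1,12), (2,10), (3,7), (4,11), (5,9), (6,8); upper bound floor(n/2) = floor(12/2) = 6)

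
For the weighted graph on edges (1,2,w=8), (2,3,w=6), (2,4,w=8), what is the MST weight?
22 (MST edges: (1,2,w=8), (2,3,w=6), (2,4,w=8); sum of weights 8 + 6 + 8 = 22)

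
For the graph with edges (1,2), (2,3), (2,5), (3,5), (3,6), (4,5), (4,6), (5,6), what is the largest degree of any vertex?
4 (attained at vertex 5)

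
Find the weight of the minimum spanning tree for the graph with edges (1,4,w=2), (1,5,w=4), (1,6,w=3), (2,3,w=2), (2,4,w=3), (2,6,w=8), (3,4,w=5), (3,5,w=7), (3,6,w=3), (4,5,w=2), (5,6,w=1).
10 (MST edges: (1,4,w=2), (2,3,w=2), (2,4,w=3), (4,5,w=2), (5,6,w=1); sum of weights 2 + 2 + 3 + 2 + 1 = 10)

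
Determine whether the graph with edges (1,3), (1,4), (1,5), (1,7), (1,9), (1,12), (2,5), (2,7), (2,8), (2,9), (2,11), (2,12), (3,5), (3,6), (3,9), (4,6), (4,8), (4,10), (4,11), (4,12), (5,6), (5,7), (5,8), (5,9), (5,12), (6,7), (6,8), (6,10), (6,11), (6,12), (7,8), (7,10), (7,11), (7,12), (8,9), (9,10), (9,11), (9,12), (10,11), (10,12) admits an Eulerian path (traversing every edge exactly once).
Yes — and in fact it has an Eulerian circuit (the graph is connected and all 12 vertices have even degree)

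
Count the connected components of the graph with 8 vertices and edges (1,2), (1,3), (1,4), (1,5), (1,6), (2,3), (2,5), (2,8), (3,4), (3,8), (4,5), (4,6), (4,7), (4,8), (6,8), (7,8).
1 (components: {1, 2, 3, 4, 5, 6, 7, 8})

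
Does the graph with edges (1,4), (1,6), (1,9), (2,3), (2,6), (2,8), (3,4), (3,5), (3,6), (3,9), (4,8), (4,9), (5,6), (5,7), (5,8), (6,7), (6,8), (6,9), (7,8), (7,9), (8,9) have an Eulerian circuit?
No (4 vertices have odd degree: {1, 2, 3, 6}; Eulerian circuit requires 0)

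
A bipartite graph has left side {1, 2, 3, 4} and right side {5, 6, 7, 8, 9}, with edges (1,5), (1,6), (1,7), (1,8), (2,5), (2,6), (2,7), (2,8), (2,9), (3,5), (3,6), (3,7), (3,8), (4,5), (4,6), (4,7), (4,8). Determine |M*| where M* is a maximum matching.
4 (matching: (1,8), (2,9), (3,7), (4,6); upper bound min(|L|,|R|) = min(4,5) = 4)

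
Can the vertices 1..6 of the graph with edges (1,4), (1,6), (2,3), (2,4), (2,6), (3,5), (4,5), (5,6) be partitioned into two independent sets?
Yes. Partition: {1, 2, 5}, {3, 4, 6}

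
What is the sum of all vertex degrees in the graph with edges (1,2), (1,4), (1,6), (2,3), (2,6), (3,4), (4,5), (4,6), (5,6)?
18 (handshake: sum of degrees = 2|E| = 2 x 9 = 18)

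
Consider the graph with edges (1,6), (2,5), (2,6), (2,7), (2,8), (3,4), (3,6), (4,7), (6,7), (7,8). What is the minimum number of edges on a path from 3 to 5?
3 (path: 3 -> 6 -> 2 -> 5, 3 edges)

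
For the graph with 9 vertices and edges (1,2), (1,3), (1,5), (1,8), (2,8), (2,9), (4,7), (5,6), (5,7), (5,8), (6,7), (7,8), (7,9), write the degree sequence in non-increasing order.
[5, 4, 4, 4, 3, 2, 2, 1, 1] (degrees: deg(1)=4, deg(2)=3, deg(3)=1, deg(4)=1, deg(5)=4, deg(6)=2, deg(7)=5, deg(8)=4, deg(9)=2)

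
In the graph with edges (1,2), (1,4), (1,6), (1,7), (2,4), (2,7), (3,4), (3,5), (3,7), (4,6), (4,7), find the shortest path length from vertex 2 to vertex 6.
2 (path: 2 -> 4 -> 6, 2 edges)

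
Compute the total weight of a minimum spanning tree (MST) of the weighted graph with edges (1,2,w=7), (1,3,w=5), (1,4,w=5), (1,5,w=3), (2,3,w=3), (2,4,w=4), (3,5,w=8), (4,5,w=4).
14 (MST edges: (1,5,w=3), (2,3,w=3), (2,4,w=4), (4,5,w=4); sum of weights 3 + 3 + 4 + 4 = 14)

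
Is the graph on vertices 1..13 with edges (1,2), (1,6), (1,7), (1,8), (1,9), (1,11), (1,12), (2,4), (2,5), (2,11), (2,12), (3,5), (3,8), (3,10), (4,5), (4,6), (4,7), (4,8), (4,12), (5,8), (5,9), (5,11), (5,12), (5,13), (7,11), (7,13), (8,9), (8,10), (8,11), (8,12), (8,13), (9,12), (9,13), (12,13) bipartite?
No (odd cycle of length 3: 8 -> 1 -> 11 -> 8)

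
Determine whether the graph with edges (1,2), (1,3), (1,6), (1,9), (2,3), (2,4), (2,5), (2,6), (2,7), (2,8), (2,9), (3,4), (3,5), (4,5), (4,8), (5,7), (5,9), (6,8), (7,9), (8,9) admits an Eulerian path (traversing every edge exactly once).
No (4 vertices have odd degree: {5, 6, 7, 9}; Eulerian path requires 0 or 2)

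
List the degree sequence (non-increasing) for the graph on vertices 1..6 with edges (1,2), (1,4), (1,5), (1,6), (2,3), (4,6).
[4, 2, 2, 2, 1, 1] (degrees: deg(1)=4, deg(2)=2, deg(3)=1, deg(4)=2, deg(5)=1, deg(6)=2)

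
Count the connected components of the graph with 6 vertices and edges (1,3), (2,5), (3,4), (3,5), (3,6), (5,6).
1 (components: {1, 2, 3, 4, 5, 6})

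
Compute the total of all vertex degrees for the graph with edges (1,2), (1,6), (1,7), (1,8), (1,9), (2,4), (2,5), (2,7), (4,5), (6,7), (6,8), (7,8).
24 (handshake: sum of degrees = 2|E| = 2 x 12 = 24)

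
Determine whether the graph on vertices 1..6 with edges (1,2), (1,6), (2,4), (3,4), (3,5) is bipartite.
Yes. Partition: {1, 4, 5}, {2, 3, 6}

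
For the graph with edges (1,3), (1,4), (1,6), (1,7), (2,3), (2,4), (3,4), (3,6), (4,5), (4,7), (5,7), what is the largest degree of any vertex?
5 (attained at vertex 4)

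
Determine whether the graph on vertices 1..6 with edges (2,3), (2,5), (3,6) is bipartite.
Yes. Partition: {1, 2, 4, 6}, {3, 5}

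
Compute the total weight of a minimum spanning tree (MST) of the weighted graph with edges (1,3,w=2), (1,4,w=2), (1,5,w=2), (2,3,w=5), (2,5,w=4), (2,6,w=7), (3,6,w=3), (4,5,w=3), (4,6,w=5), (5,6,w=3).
13 (MST edges: (1,3,w=2), (1,4,w=2), (1,5,w=2), (2,5,w=4), (3,6,w=3); sum of weights 2 + 2 + 2 + 4 + 3 = 13)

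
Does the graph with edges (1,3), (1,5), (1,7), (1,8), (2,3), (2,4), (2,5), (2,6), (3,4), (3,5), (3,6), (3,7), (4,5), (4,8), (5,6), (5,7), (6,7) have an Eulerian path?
Yes — and in fact it has an Eulerian circuit (the graph is connected and all 8 vertices have even degree)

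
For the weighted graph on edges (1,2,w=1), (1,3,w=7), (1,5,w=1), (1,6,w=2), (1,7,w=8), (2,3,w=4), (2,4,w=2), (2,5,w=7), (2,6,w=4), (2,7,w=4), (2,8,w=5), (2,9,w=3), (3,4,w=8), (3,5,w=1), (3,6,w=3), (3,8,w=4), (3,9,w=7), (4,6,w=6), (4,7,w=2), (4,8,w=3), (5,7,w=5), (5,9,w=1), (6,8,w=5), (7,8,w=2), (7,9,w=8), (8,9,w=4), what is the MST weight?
12 (MST edges: (1,2,w=1), (1,5,w=1), (1,6,w=2), (2,4,w=2), (3,5,w=1), (4,7,w=2), (5,9,w=1), (7,8,w=2); sum of weights 1 + 1 + 2 + 2 + 1 + 2 + 1 + 2 = 12)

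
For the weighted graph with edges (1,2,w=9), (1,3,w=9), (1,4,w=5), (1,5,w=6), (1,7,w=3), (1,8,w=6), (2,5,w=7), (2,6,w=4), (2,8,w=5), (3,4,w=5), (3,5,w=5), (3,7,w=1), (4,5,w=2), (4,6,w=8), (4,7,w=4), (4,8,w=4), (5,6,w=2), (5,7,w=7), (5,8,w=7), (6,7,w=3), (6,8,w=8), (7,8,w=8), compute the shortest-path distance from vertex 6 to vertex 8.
8 (path: 6 -> 8; weights 8 = 8)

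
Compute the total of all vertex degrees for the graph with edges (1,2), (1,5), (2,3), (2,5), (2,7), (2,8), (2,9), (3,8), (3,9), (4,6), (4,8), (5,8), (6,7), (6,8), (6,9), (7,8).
32 (handshake: sum of degrees = 2|E| = 2 x 16 = 32)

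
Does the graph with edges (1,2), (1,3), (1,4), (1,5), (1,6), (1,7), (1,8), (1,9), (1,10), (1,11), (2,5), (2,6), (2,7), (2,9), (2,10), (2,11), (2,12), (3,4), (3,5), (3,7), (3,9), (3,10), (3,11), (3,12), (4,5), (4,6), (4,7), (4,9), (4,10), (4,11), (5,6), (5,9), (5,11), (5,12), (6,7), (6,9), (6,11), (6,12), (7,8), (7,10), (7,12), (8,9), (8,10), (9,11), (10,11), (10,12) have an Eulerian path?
Yes — and in fact it has an Eulerian circuit (the graph is connected and all 12 vertices have even degree)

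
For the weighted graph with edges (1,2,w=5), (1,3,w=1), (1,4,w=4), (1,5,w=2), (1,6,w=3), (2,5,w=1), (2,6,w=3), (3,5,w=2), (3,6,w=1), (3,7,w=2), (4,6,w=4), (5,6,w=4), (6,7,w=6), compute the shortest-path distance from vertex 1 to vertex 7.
3 (path: 1 -> 3 -> 7; weights 1 + 2 = 3)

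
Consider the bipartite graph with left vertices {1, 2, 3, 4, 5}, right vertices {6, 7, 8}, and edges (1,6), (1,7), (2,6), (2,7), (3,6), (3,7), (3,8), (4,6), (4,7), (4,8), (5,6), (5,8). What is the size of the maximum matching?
3 (matching: (1,7), (2,6), (3,8); upper bound min(|L|,|R|) = min(5,3) = 3)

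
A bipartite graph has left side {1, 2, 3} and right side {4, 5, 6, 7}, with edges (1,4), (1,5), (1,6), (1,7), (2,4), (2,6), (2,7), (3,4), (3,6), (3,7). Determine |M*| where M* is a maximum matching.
3 (matching: (1,5), (2,6), (3,7); upper bound min(|L|,|R|) = min(3,4) = 3)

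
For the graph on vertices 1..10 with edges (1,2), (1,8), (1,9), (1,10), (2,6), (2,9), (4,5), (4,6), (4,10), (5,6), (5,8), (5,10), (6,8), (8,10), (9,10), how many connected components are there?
3 (components: {1, 2, 4, 5, 6, 8, 9, 10}, {3}, {7})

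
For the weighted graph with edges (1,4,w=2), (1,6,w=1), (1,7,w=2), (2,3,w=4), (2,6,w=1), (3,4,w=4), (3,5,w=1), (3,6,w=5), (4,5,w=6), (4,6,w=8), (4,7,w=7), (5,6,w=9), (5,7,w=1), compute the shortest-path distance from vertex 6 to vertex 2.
1 (path: 6 -> 2; weights 1 = 1)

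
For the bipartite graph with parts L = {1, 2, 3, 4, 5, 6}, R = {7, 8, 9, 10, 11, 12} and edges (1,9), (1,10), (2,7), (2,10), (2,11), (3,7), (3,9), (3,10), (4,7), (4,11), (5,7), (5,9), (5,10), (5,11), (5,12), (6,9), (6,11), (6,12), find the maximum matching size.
5 (matching: (1,10), (2,11), (3,9), (4,7), (5,12); upper bound min(|L|,|R|) = min(6,6) = 6)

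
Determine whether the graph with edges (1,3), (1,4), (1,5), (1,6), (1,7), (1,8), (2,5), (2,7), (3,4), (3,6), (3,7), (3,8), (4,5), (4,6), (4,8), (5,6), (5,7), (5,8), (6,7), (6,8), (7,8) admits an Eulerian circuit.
No (2 vertices have odd degree: {3, 4}; Eulerian circuit requires 0)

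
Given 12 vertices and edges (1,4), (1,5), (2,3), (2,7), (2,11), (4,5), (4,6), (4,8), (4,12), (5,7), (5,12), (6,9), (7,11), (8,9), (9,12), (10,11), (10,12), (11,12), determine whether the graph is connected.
Yes (BFS from 1 visits [1, 4, 5, 6, 8, 12, 7, 9, 10, 11, 2, 3] — all 12 vertices reached)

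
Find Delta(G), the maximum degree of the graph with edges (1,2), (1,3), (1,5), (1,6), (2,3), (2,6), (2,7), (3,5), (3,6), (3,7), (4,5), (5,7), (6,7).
5 (attained at vertex 3)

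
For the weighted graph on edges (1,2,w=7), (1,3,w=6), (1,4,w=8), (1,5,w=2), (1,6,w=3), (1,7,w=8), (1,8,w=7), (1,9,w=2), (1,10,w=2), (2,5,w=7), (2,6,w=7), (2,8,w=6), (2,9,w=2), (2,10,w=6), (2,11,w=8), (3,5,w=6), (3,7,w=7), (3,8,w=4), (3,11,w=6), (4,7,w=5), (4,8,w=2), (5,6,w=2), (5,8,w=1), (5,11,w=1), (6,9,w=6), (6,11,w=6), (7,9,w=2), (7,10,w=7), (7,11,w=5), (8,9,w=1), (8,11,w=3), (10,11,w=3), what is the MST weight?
19 (MST edges: (1,5,w=2), (1,10,w=2), (2,9,w=2), (3,8,w=4), (4,8,w=2), (5,6,w=2), (5,8,w=1), (5,11,w=1), (7,9,w=2), (8,9,w=1); sum of weights 2 + 2 + 2 + 4 + 2 + 2 + 1 + 1 + 2 + 1 = 19)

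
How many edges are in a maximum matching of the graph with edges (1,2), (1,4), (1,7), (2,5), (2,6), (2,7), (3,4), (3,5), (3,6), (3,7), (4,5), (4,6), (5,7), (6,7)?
3 (matching: (2,5), (3,7), (4,6); upper bound floor(n/2) = floor(7/2) = 3)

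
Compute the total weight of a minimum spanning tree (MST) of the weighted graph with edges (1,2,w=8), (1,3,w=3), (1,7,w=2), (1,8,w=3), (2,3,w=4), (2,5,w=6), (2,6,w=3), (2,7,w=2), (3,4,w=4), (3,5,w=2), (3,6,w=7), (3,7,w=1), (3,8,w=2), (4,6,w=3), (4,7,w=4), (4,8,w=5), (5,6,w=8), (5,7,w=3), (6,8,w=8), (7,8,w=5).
15 (MST edges: (1,7,w=2), (2,6,w=3), (2,7,w=2), (3,5,w=2), (3,7,w=1), (3,8,w=2), (4,6,w=3); sum of weights 2 + 3 + 2 + 2 + 1 + 2 + 3 = 15)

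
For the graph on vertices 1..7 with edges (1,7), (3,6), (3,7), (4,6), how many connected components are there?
3 (components: {1, 3, 4, 6, 7}, {2}, {5})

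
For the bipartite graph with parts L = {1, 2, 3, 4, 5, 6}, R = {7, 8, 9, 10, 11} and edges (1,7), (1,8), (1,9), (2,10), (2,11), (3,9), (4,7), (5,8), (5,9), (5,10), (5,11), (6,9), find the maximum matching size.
5 (matching: (1,8), (2,11), (3,9), (4,7), (5,10); upper bound min(|L|,|R|) = min(6,5) = 5)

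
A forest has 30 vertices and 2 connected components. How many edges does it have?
28 (Each of the 2 component trees on V_i vertices has V_i - 1 edges; summing gives V - C = 30 - 2 = 28)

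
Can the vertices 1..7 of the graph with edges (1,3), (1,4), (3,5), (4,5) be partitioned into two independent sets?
Yes. Partition: {1, 2, 5, 6, 7}, {3, 4}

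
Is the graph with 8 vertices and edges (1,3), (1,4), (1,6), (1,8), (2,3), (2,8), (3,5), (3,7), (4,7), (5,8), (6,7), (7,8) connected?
Yes (BFS from 1 visits [1, 3, 4, 6, 8, 2, 5, 7] — all 8 vertices reached)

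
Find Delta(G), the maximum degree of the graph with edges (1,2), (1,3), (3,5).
2 (attained at vertices 1, 3)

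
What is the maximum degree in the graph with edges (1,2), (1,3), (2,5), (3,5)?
2 (attained at vertices 1, 2, 3, 5)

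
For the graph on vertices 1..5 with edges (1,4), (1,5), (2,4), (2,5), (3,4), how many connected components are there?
1 (components: {1, 2, 3, 4, 5})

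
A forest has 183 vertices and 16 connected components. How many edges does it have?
167 (Each of the 16 component trees on V_i vertices has V_i - 1 edges; summing gives V - C = 183 - 16 = 167)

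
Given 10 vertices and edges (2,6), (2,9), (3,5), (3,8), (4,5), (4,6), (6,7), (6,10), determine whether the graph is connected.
No, it has 2 components: {1}, {2, 3, 4, 5, 6, 7, 8, 9, 10}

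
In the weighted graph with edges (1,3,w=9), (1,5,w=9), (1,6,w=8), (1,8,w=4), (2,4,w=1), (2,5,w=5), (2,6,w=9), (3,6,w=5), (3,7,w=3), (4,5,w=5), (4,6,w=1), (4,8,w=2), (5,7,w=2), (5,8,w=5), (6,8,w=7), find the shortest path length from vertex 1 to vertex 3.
9 (path: 1 -> 3; weights 9 = 9)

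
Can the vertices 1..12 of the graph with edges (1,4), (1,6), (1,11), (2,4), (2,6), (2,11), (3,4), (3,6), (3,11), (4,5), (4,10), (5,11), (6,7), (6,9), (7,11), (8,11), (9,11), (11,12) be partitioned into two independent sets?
Yes. Partition: {1, 2, 3, 5, 7, 8, 9, 10, 12}, {4, 6, 11}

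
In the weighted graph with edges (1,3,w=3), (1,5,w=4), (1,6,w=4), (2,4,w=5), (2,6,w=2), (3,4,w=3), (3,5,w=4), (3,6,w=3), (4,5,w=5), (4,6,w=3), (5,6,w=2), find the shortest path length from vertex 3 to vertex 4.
3 (path: 3 -> 4; weights 3 = 3)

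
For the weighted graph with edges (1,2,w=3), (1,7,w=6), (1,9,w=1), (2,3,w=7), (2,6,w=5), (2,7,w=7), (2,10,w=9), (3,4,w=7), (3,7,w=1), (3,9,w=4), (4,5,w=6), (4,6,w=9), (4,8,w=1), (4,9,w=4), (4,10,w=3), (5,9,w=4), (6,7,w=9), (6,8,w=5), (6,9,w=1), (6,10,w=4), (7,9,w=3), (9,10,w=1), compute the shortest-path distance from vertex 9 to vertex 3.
4 (path: 9 -> 3; weights 4 = 4)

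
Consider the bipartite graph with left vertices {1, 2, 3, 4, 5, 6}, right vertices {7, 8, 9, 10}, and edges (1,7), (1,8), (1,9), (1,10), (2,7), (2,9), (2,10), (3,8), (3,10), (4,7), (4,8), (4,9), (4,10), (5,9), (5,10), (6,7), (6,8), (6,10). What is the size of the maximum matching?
4 (matching: (1,10), (2,9), (3,8), (4,7); upper bound min(|L|,|R|) = min(6,4) = 4)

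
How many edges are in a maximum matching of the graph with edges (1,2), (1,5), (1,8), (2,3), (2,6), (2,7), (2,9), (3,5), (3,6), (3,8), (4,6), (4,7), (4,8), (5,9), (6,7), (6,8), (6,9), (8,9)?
4 (matching: (1,2), (3,8), (4,7), (6,9); upper bound floor(n/2) = floor(9/2) = 4)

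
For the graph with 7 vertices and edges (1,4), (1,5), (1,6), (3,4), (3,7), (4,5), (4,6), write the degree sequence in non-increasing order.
[4, 3, 2, 2, 2, 1, 0] (degrees: deg(1)=3, deg(2)=0, deg(3)=2, deg(4)=4, deg(5)=2, deg(6)=2, deg(7)=1)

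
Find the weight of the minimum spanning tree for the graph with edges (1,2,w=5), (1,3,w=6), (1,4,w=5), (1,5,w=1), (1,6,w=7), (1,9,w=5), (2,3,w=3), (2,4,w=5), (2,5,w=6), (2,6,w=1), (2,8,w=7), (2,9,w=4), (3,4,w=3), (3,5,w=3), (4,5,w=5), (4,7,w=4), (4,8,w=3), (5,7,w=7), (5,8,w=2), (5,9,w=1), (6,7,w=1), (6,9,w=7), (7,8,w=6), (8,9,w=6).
15 (MST edges: (1,5,w=1), (2,3,w=3), (2,6,w=1), (3,4,w=3), (3,5,w=3), (5,8,w=2), (5,9,w=1), (6,7,w=1); sum of weights 1 + 3 + 1 + 3 + 3 + 2 + 1 + 1 = 15)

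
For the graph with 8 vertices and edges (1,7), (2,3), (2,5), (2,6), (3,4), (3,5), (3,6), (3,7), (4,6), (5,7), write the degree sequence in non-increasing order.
[5, 3, 3, 3, 3, 2, 1, 0] (degrees: deg(1)=1, deg(2)=3, deg(3)=5, deg(4)=2, deg(5)=3, deg(6)=3, deg(7)=3, deg(8)=0)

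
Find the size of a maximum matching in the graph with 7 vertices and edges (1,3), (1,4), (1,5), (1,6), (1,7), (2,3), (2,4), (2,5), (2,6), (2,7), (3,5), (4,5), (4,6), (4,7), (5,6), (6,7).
3 (matching: (1,3), (4,7), (5,6); upper bound floor(n/2) = floor(7/2) = 3)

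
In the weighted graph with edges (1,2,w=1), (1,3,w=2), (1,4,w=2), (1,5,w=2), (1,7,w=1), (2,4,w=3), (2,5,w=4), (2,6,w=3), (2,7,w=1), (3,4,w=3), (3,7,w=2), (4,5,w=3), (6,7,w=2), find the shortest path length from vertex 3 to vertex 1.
2 (path: 3 -> 1; weights 2 = 2)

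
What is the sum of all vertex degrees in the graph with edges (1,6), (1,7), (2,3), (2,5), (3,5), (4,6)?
12 (handshake: sum of degrees = 2|E| = 2 x 6 = 12)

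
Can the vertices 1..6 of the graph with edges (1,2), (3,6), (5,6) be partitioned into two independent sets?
Yes. Partition: {1, 3, 4, 5}, {2, 6}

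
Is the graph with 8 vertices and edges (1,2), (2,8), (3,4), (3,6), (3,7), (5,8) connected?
No, it has 2 components: {1, 2, 5, 8}, {3, 4, 6, 7}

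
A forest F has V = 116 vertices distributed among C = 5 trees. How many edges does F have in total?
111 (Each of the 5 component trees on V_i vertices has V_i - 1 edges; summing gives V - C = 116 - 5 = 111)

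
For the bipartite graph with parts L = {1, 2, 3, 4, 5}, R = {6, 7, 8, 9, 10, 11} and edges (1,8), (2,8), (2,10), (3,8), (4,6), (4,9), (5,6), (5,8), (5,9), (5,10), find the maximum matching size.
4 (matching: (1,8), (2,10), (4,9), (5,6); upper bound min(|L|,|R|) = min(5,6) = 5)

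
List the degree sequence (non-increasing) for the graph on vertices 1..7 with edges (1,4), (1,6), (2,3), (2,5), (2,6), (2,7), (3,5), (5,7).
[4, 3, 2, 2, 2, 2, 1] (degrees: deg(1)=2, deg(2)=4, deg(3)=2, deg(4)=1, deg(5)=3, deg(6)=2, deg(7)=2)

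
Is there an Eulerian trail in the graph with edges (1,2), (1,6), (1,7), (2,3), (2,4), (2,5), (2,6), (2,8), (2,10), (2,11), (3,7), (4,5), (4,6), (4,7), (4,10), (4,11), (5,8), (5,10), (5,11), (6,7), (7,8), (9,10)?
No (6 vertices have odd degree: {1, 5, 7, 8, 9, 11}; Eulerian path requires 0 or 2)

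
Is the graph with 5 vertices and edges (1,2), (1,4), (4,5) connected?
No, it has 2 components: {1, 2, 4, 5}, {3}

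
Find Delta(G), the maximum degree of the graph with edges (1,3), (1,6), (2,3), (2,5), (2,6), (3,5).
3 (attained at vertices 2, 3)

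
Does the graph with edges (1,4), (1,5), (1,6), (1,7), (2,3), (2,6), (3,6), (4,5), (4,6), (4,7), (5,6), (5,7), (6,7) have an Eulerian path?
Yes — and in fact it has an Eulerian circuit (the graph is connected and all 7 vertices have even degree)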